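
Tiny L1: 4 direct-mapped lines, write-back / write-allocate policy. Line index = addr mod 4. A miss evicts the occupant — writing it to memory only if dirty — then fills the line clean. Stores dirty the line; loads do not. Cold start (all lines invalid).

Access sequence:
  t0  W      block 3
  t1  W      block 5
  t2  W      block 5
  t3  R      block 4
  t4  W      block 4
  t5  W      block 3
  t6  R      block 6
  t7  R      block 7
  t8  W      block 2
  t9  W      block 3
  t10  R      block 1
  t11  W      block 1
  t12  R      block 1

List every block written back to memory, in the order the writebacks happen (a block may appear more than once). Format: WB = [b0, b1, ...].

WB = [3, 5]

0: W B3 → L3 miss [D]
1: W B5 → L1 miss [D]
2: W B5 → L1 hit [D]
3: R B4 → L0 miss [-]
4: W B4 → L0 hit [D]
5: W B3 → L3 hit [D]
6: R B6 → L2 miss [-]
7: R B7 → L3 miss wb→B3 [-]
8: W B2 → L2 miss [D]
9: W B3 → L3 miss [D]
10: R B1 → L1 miss wb→B5 [-]
11: W B1 → L1 hit [D]
12: R B1 → L1 hit [D]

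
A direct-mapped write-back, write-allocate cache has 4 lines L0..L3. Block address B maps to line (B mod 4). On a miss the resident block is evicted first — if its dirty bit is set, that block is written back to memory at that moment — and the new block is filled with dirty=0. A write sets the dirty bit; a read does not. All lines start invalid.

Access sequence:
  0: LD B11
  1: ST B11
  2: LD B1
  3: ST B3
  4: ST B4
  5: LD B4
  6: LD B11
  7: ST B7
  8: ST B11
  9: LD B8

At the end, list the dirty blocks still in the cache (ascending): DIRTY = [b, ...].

DIRTY = [11]

0: R B11 -> L3 miss  d=-]
1: W B11 -> L3 hit  d=D]
2: R B1 -> L1 miss  d=-]
3: W B3 -> L3 miss wb->B11  d=D]
4: W B4 -> L0 miss  d=D]
5: R B4 -> L0 hit  d=D]
6: R B11 -> L3 miss wb->B3  d=-]
7: W B7 -> L3 miss  d=D]
8: W B11 -> L3 miss wb->B7  d=D]
9: R B8 -> L0 miss wb->B4  d=-]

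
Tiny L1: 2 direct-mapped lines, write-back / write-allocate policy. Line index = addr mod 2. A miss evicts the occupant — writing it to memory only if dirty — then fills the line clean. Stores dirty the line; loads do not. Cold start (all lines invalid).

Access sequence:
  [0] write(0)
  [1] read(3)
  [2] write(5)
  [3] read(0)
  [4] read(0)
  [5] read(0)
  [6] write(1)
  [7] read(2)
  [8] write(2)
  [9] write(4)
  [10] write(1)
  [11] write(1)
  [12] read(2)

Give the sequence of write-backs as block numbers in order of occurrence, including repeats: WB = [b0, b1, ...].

WB = [5, 0, 2, 4]

0: W B0 → L0 miss [D]
1: R B3 → L1 miss [-]
2: W B5 → L1 miss [D]
3: R B0 → L0 hit [D]
4: R B0 → L0 hit [D]
5: R B0 → L0 hit [D]
6: W B1 → L1 miss wb→B5 [D]
7: R B2 → L0 miss wb→B0 [-]
8: W B2 → L0 hit [D]
9: W B4 → L0 miss wb→B2 [D]
10: W B1 → L1 hit [D]
11: W B1 → L1 hit [D]
12: R B2 → L0 miss wb→B4 [-]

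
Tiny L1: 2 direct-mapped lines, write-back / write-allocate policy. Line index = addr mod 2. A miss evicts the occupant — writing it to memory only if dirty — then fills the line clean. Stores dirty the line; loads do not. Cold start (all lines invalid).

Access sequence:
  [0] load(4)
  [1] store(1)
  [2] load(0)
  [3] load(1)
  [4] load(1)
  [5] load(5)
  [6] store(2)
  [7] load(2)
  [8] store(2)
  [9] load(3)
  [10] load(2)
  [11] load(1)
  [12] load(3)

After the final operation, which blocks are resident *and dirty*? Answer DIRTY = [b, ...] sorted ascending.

DIRTY = [2]

0: R B4 → L0 miss [-]
1: W B1 → L1 miss [D]
2: R B0 → L0 miss [-]
3: R B1 → L1 hit [D]
4: R B1 → L1 hit [D]
5: R B5 → L1 miss wb→B1 [-]
6: W B2 → L0 miss [D]
7: R B2 → L0 hit [D]
8: W B2 → L0 hit [D]
9: R B3 → L1 miss [-]
10: R B2 → L0 hit [D]
11: R B1 → L1 miss [-]
12: R B3 → L1 miss [-]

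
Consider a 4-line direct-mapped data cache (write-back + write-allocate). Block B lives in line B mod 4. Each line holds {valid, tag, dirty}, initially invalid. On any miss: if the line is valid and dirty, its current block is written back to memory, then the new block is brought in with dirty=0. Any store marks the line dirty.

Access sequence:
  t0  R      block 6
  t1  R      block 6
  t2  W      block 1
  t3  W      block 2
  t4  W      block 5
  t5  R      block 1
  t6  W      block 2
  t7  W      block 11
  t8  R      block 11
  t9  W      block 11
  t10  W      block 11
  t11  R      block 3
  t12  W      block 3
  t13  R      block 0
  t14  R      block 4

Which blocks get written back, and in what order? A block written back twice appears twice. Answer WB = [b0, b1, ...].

WB = [1, 5, 11]

0: R B6 -> L2 miss  d=-]
1: R B6 -> L2 hit  d=-]
2: W B1 -> L1 miss  d=D]
3: W B2 -> L2 miss  d=D]
4: W B5 -> L1 miss wb->B1  d=D]
5: R B1 -> L1 miss wb->B5  d=-]
6: W B2 -> L2 hit  d=D]
7: W B11 -> L3 miss  d=D]
8: R B11 -> L3 hit  d=D]
9: W B11 -> L3 hit  d=D]
10: W B11 -> L3 hit  d=D]
11: R B3 -> L3 miss wb->B11  d=-]
12: W B3 -> L3 hit  d=D]
13: R B0 -> L0 miss  d=-]
14: R B4 -> L0 miss  d=-]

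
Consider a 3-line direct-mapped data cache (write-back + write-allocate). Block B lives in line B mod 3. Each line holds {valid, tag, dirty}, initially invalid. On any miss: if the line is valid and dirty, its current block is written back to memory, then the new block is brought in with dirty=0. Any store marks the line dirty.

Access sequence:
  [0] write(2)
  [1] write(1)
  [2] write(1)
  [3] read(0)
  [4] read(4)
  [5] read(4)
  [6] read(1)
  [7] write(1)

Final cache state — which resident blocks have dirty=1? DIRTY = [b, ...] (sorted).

0: W B2 -> L2 miss  d=D]
1: W B1 -> L1 miss  d=D]
2: W B1 -> L1 hit  d=D]
3: R B0 -> L0 miss  d=-]
4: R B4 -> L1 miss wb->B1  d=-]
5: R B4 -> L1 hit  d=-]
6: R B1 -> L1 miss  d=-]
7: W B1 -> L1 hit  d=D]

DIRTY = [1, 2]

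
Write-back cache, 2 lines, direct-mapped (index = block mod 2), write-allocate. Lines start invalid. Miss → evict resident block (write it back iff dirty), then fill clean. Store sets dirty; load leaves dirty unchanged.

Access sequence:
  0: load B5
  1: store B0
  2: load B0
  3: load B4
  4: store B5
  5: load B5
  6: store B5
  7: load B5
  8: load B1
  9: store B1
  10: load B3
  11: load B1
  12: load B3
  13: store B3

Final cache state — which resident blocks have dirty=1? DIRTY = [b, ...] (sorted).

  0 | R B5 → L1 miss [-]
  1 | W B0 → L0 miss [D]
  2 | R B0 → L0 hit [D]
  3 | R B4 → L0 miss wb→B0 [-]
  4 | W B5 → L1 hit [D]
  5 | R B5 → L1 hit [D]
  6 | W B5 → L1 hit [D]
  7 | R B5 → L1 hit [D]
  8 | R B1 → L1 miss wb→B5 [-]
  9 | W B1 → L1 hit [D]
  10 | R B3 → L1 miss wb→B1 [-]
  11 | R B1 → L1 miss [-]
  12 | R B3 → L1 miss [-]
  13 | W B3 → L1 hit [D]

DIRTY = [3]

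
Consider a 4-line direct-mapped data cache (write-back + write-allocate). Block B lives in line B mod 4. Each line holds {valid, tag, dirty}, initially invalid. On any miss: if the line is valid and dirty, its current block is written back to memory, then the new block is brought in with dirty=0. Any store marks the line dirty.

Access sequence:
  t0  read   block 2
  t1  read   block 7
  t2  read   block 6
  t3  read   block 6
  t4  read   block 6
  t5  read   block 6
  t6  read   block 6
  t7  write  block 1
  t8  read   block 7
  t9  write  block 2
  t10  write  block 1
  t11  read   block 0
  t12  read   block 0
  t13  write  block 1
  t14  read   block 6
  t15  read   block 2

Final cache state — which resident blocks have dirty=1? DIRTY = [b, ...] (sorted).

0: R B2 → L2 miss [-]
1: R B7 → L3 miss [-]
2: R B6 → L2 miss [-]
3: R B6 → L2 hit [-]
4: R B6 → L2 hit [-]
5: R B6 → L2 hit [-]
6: R B6 → L2 hit [-]
7: W B1 → L1 miss [D]
8: R B7 → L3 hit [-]
9: W B2 → L2 miss [D]
10: W B1 → L1 hit [D]
11: R B0 → L0 miss [-]
12: R B0 → L0 hit [-]
13: W B1 → L1 hit [D]
14: R B6 → L2 miss wb→B2 [-]
15: R B2 → L2 miss [-]

DIRTY = [1]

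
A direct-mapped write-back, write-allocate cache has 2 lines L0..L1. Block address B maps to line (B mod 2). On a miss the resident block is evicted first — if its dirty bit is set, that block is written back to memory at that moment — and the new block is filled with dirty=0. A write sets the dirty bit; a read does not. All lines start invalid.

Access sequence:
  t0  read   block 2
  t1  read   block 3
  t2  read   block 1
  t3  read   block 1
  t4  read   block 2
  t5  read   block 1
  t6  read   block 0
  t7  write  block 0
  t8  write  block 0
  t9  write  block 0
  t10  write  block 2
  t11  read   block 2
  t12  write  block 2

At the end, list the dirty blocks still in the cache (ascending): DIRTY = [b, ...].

0: R B2 -> L0 miss  d=-]
1: R B3 -> L1 miss  d=-]
2: R B1 -> L1 miss  d=-]
3: R B1 -> L1 hit  d=-]
4: R B2 -> L0 hit  d=-]
5: R B1 -> L1 hit  d=-]
6: R B0 -> L0 miss  d=-]
7: W B0 -> L0 hit  d=D]
8: W B0 -> L0 hit  d=D]
9: W B0 -> L0 hit  d=D]
10: W B2 -> L0 miss wb->B0  d=D]
11: R B2 -> L0 hit  d=D]
12: W B2 -> L0 hit  d=D]

DIRTY = [2]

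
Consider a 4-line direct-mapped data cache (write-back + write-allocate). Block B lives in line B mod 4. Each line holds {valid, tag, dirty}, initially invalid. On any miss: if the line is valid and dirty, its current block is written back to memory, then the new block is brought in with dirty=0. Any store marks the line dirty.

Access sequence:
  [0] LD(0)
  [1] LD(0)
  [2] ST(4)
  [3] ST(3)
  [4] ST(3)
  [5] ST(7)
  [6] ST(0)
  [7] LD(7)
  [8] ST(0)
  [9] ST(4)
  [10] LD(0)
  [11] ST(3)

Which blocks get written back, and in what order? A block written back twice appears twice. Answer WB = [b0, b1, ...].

WB = [3, 4, 0, 4, 7]

  0 | R B0 → L0 miss [-]
  1 | R B0 → L0 hit [-]
  2 | W B4 → L0 miss [D]
  3 | W B3 → L3 miss [D]
  4 | W B3 → L3 hit [D]
  5 | W B7 → L3 miss wb→B3 [D]
  6 | W B0 → L0 miss wb→B4 [D]
  7 | R B7 → L3 hit [D]
  8 | W B0 → L0 hit [D]
  9 | W B4 → L0 miss wb→B0 [D]
  10 | R B0 → L0 miss wb→B4 [-]
  11 | W B3 → L3 miss wb→B7 [D]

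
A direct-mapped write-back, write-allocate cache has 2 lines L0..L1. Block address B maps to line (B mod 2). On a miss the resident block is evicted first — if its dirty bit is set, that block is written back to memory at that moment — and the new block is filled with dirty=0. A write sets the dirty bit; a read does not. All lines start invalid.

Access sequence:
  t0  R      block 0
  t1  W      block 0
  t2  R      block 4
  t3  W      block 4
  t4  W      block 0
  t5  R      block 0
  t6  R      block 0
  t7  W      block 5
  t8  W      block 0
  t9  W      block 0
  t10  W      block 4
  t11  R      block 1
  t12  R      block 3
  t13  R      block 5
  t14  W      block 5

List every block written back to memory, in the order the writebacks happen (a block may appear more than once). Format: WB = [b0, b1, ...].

0: R B0 → L0 miss [-]
1: W B0 → L0 hit [D]
2: R B4 → L0 miss wb→B0 [-]
3: W B4 → L0 hit [D]
4: W B0 → L0 miss wb→B4 [D]
5: R B0 → L0 hit [D]
6: R B0 → L0 hit [D]
7: W B5 → L1 miss [D]
8: W B0 → L0 hit [D]
9: W B0 → L0 hit [D]
10: W B4 → L0 miss wb→B0 [D]
11: R B1 → L1 miss wb→B5 [-]
12: R B3 → L1 miss [-]
13: R B5 → L1 miss [-]
14: W B5 → L1 hit [D]

WB = [0, 4, 0, 5]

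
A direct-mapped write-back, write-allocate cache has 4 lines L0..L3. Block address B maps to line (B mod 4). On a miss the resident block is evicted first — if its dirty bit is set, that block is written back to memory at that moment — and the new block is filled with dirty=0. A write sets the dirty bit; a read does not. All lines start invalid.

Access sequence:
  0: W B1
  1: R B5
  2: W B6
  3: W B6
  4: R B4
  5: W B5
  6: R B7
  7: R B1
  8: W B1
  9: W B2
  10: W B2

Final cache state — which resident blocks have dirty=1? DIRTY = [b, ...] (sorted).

DIRTY = [1, 2]

  0 | W B1 → L1 miss [D]
  1 | R B5 → L1 miss wb→B1 [-]
  2 | W B6 → L2 miss [D]
  3 | W B6 → L2 hit [D]
  4 | R B4 → L0 miss [-]
  5 | W B5 → L1 hit [D]
  6 | R B7 → L3 miss [-]
  7 | R B1 → L1 miss wb→B5 [-]
  8 | W B1 → L1 hit [D]
  9 | W B2 → L2 miss wb→B6 [D]
  10 | W B2 → L2 hit [D]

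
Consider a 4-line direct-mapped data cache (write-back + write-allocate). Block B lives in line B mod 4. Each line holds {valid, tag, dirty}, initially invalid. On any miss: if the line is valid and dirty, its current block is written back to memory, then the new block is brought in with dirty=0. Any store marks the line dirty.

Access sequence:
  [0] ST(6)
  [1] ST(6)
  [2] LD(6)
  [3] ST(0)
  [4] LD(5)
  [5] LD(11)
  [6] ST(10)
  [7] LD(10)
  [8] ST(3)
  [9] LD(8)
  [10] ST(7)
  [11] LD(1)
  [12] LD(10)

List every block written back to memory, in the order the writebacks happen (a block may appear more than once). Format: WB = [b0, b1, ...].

0: W B6 -> L2 miss  d=D]
1: W B6 -> L2 hit  d=D]
2: R B6 -> L2 hit  d=D]
3: W B0 -> L0 miss  d=D]
4: R B5 -> L1 miss  d=-]
5: R B11 -> L3 miss  d=-]
6: W B10 -> L2 miss wb->B6  d=D]
7: R B10 -> L2 hit  d=D]
8: W B3 -> L3 miss  d=D]
9: R B8 -> L0 miss wb->B0  d=-]
10: W B7 -> L3 miss wb->B3  d=D]
11: R B1 -> L1 miss  d=-]
12: R B10 -> L2 hit  d=D]

WB = [6, 0, 3]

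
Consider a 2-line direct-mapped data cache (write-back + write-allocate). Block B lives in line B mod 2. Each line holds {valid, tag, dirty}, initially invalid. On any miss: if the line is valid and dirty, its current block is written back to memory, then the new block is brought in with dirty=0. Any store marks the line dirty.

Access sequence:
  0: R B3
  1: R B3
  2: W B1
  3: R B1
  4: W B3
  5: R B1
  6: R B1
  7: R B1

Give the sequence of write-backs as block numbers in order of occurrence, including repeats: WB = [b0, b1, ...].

  0 | R B3 → L1 miss [-]
  1 | R B3 → L1 hit [-]
  2 | W B1 → L1 miss [D]
  3 | R B1 → L1 hit [D]
  4 | W B3 → L1 miss wb→B1 [D]
  5 | R B1 → L1 miss wb→B3 [-]
  6 | R B1 → L1 hit [-]
  7 | R B1 → L1 hit [-]

WB = [1, 3]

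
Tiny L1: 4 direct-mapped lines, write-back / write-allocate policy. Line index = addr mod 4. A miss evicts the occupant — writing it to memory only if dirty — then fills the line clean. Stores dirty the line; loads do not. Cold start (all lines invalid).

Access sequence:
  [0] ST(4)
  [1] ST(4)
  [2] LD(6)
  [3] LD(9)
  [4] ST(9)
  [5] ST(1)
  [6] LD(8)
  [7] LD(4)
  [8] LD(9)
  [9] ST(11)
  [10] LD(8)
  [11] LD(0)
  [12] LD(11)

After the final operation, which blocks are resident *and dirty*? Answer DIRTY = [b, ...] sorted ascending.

DIRTY = [11]

0: W B4 -> L0 miss  d=D]
1: W B4 -> L0 hit  d=D]
2: R B6 -> L2 miss  d=-]
3: R B9 -> L1 miss  d=-]
4: W B9 -> L1 hit  d=D]
5: W B1 -> L1 miss wb->B9  d=D]
6: R B8 -> L0 miss wb->B4  d=-]
7: R B4 -> L0 miss  d=-]
8: R B9 -> L1 miss wb->B1  d=-]
9: W B11 -> L3 miss  d=D]
10: R B8 -> L0 miss  d=-]
11: R B0 -> L0 miss  d=-]
12: R B11 -> L3 hit  d=D]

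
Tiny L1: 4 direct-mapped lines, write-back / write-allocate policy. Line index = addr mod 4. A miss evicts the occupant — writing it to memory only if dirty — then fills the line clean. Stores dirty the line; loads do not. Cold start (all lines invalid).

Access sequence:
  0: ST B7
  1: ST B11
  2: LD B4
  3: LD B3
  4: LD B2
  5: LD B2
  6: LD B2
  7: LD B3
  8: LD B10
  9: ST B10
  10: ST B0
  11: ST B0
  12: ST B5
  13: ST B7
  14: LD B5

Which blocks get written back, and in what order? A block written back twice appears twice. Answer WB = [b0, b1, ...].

WB = [7, 11]

  0 | W B7 → L3 miss [D]
  1 | W B11 → L3 miss wb→B7 [D]
  2 | R B4 → L0 miss [-]
  3 | R B3 → L3 miss wb→B11 [-]
  4 | R B2 → L2 miss [-]
  5 | R B2 → L2 hit [-]
  6 | R B2 → L2 hit [-]
  7 | R B3 → L3 hit [-]
  8 | R B10 → L2 miss [-]
  9 | W B10 → L2 hit [D]
  10 | W B0 → L0 miss [D]
  11 | W B0 → L0 hit [D]
  12 | W B5 → L1 miss [D]
  13 | W B7 → L3 miss [D]
  14 | R B5 → L1 hit [D]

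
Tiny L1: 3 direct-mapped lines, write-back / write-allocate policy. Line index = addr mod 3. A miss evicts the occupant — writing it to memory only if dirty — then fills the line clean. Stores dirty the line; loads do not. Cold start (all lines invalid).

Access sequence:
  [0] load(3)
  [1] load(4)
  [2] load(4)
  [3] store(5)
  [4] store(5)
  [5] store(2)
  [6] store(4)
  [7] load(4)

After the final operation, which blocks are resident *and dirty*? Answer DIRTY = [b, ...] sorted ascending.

DIRTY = [2, 4]

0: R B3 -> L0 miss  d=-]
1: R B4 -> L1 miss  d=-]
2: R B4 -> L1 hit  d=-]
3: W B5 -> L2 miss  d=D]
4: W B5 -> L2 hit  d=D]
5: W B2 -> L2 miss wb->B5  d=D]
6: W B4 -> L1 hit  d=D]
7: R B4 -> L1 hit  d=D]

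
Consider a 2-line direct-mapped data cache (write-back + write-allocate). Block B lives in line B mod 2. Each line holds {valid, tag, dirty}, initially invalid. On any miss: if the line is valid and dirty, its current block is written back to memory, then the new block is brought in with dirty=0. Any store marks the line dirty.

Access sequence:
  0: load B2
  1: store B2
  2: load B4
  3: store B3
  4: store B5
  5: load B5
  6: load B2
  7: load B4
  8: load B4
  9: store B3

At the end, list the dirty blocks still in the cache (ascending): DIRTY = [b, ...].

DIRTY = [3]

0: R B2 -> L0 miss  d=-]
1: W B2 -> L0 hit  d=D]
2: R B4 -> L0 miss wb->B2  d=-]
3: W B3 -> L1 miss  d=D]
4: W B5 -> L1 miss wb->B3  d=D]
5: R B5 -> L1 hit  d=D]
6: R B2 -> L0 miss  d=-]
7: R B4 -> L0 miss  d=-]
8: R B4 -> L0 hit  d=-]
9: W B3 -> L1 miss wb->B5  d=D]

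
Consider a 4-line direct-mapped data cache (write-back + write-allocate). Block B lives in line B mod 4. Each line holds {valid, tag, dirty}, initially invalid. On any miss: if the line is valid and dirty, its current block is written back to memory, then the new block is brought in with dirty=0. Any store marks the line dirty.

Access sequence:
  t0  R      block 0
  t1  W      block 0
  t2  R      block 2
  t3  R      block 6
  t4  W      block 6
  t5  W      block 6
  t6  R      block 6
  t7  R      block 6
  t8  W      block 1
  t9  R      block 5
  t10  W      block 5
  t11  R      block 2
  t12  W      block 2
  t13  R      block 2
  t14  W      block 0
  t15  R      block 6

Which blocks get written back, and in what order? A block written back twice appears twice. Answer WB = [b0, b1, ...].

WB = [1, 6, 2]

  0 | R B0 → L0 miss [-]
  1 | W B0 → L0 hit [D]
  2 | R B2 → L2 miss [-]
  3 | R B6 → L2 miss [-]
  4 | W B6 → L2 hit [D]
  5 | W B6 → L2 hit [D]
  6 | R B6 → L2 hit [D]
  7 | R B6 → L2 hit [D]
  8 | W B1 → L1 miss [D]
  9 | R B5 → L1 miss wb→B1 [-]
  10 | W B5 → L1 hit [D]
  11 | R B2 → L2 miss wb→B6 [-]
  12 | W B2 → L2 hit [D]
  13 | R B2 → L2 hit [D]
  14 | W B0 → L0 hit [D]
  15 | R B6 → L2 miss wb→B2 [-]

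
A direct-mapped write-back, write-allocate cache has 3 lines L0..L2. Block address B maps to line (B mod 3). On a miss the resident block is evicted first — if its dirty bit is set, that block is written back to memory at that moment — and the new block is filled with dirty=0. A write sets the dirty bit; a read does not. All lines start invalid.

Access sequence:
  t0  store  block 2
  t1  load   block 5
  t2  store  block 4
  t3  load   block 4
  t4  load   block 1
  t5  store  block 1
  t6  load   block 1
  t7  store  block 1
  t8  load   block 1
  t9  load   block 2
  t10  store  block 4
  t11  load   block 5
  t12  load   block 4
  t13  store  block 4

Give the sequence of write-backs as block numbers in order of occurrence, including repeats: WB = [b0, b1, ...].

WB = [2, 4, 1]

  0 | W B2 → L2 miss [D]
  1 | R B5 → L2 miss wb→B2 [-]
  2 | W B4 → L1 miss [D]
  3 | R B4 → L1 hit [D]
  4 | R B1 → L1 miss wb→B4 [-]
  5 | W B1 → L1 hit [D]
  6 | R B1 → L1 hit [D]
  7 | W B1 → L1 hit [D]
  8 | R B1 → L1 hit [D]
  9 | R B2 → L2 miss [-]
  10 | W B4 → L1 miss wb→B1 [D]
  11 | R B5 → L2 miss [-]
  12 | R B4 → L1 hit [D]
  13 | W B4 → L1 hit [D]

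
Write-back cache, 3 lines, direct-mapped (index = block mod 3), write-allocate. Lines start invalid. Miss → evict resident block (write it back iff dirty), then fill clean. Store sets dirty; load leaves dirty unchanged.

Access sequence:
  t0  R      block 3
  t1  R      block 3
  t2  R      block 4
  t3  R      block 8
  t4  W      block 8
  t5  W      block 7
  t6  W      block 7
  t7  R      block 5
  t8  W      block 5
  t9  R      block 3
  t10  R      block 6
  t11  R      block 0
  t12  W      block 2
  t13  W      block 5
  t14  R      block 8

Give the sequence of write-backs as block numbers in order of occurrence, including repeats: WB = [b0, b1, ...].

WB = [8, 5, 2, 5]

  0 | R B3 → L0 miss [-]
  1 | R B3 → L0 hit [-]
  2 | R B4 → L1 miss [-]
  3 | R B8 → L2 miss [-]
  4 | W B8 → L2 hit [D]
  5 | W B7 → L1 miss [D]
  6 | W B7 → L1 hit [D]
  7 | R B5 → L2 miss wb→B8 [-]
  8 | W B5 → L2 hit [D]
  9 | R B3 → L0 hit [-]
  10 | R B6 → L0 miss [-]
  11 | R B0 → L0 miss [-]
  12 | W B2 → L2 miss wb→B5 [D]
  13 | W B5 → L2 miss wb→B2 [D]
  14 | R B8 → L2 miss wb→B5 [-]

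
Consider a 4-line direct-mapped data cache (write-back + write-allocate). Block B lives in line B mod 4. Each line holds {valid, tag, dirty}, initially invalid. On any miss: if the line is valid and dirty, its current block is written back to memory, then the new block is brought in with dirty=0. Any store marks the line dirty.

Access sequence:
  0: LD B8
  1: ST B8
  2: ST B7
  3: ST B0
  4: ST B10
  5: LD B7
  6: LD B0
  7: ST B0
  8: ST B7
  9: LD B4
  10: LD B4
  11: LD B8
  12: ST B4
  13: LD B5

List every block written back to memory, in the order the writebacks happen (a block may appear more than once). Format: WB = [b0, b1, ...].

0: R B8 → L0 miss [-]
1: W B8 → L0 hit [D]
2: W B7 → L3 miss [D]
3: W B0 → L0 miss wb→B8 [D]
4: W B10 → L2 miss [D]
5: R B7 → L3 hit [D]
6: R B0 → L0 hit [D]
7: W B0 → L0 hit [D]
8: W B7 → L3 hit [D]
9: R B4 → L0 miss wb→B0 [-]
10: R B4 → L0 hit [-]
11: R B8 → L0 miss [-]
12: W B4 → L0 miss [D]
13: R B5 → L1 miss [-]

WB = [8, 0]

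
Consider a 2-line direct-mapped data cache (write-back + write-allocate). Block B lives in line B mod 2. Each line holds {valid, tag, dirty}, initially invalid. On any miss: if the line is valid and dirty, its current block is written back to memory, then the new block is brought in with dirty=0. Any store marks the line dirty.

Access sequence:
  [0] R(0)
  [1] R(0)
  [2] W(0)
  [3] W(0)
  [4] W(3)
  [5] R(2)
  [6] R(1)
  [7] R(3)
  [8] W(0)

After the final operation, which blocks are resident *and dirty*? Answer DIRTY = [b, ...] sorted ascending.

0: R B0 → L0 miss [-]
1: R B0 → L0 hit [-]
2: W B0 → L0 hit [D]
3: W B0 → L0 hit [D]
4: W B3 → L1 miss [D]
5: R B2 → L0 miss wb→B0 [-]
6: R B1 → L1 miss wb→B3 [-]
7: R B3 → L1 miss [-]
8: W B0 → L0 miss [D]

DIRTY = [0]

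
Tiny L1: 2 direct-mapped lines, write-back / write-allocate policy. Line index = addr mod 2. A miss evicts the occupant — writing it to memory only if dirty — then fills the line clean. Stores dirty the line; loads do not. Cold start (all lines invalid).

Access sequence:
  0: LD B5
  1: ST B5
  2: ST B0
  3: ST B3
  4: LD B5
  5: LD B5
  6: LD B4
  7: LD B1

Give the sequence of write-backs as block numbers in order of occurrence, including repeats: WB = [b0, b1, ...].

WB = [5, 3, 0]

0: R B5 → L1 miss [-]
1: W B5 → L1 hit [D]
2: W B0 → L0 miss [D]
3: W B3 → L1 miss wb→B5 [D]
4: R B5 → L1 miss wb→B3 [-]
5: R B5 → L1 hit [-]
6: R B4 → L0 miss wb→B0 [-]
7: R B1 → L1 miss [-]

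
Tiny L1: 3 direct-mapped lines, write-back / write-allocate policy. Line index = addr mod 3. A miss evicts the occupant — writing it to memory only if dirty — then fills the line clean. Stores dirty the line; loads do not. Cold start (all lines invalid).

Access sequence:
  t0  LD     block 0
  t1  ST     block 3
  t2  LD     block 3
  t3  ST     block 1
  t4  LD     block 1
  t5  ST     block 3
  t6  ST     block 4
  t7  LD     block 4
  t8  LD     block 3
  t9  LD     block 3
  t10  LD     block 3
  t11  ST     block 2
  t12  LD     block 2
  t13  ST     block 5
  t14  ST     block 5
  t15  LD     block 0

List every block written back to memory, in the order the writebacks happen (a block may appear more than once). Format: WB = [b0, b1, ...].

WB = [1, 2, 3]

0: R B0 → L0 miss [-]
1: W B3 → L0 miss [D]
2: R B3 → L0 hit [D]
3: W B1 → L1 miss [D]
4: R B1 → L1 hit [D]
5: W B3 → L0 hit [D]
6: W B4 → L1 miss wb→B1 [D]
7: R B4 → L1 hit [D]
8: R B3 → L0 hit [D]
9: R B3 → L0 hit [D]
10: R B3 → L0 hit [D]
11: W B2 → L2 miss [D]
12: R B2 → L2 hit [D]
13: W B5 → L2 miss wb→B2 [D]
14: W B5 → L2 hit [D]
15: R B0 → L0 miss wb→B3 [-]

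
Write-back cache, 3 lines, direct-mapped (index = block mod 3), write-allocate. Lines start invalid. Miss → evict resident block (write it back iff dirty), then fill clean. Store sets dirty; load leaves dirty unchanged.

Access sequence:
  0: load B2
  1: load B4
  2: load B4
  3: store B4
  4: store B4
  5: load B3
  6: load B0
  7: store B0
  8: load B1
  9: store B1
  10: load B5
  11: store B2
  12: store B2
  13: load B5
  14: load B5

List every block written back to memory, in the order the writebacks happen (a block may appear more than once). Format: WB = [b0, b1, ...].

0: R B2 -> L2 miss  d=-]
1: R B4 -> L1 miss  d=-]
2: R B4 -> L1 hit  d=-]
3: W B4 -> L1 hit  d=D]
4: W B4 -> L1 hit  d=D]
5: R B3 -> L0 miss  d=-]
6: R B0 -> L0 miss  d=-]
7: W B0 -> L0 hit  d=D]
8: R B1 -> L1 miss wb->B4  d=-]
9: W B1 -> L1 hit  d=D]
10: R B5 -> L2 miss  d=-]
11: W B2 -> L2 miss  d=D]
12: W B2 -> L2 hit  d=D]
13: R B5 -> L2 miss wb->B2  d=-]
14: R B5 -> L2 hit  d=-]

WB = [4, 2]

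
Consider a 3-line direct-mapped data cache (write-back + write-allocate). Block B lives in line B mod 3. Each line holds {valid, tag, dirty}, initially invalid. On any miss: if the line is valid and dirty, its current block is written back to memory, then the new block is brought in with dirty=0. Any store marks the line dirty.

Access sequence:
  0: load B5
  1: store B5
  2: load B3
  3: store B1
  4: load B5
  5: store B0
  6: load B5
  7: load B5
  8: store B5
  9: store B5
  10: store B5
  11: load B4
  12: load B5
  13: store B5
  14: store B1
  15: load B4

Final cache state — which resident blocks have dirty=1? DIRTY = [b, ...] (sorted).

0: R B5 -> L2 miss  d=-]
1: W B5 -> L2 hit  d=D]
2: R B3 -> L0 miss  d=-]
3: W B1 -> L1 miss  d=D]
4: R B5 -> L2 hit  d=D]
5: W B0 -> L0 miss  d=D]
6: R B5 -> L2 hit  d=D]
7: R B5 -> L2 hit  d=D]
8: W B5 -> L2 hit  d=D]
9: W B5 -> L2 hit  d=D]
10: W B5 -> L2 hit  d=D]
11: R B4 -> L1 miss wb->B1  d=-]
12: R B5 -> L2 hit  d=D]
13: W B5 -> L2 hit  d=D]
14: W B1 -> L1 miss  d=D]
15: R B4 -> L1 miss wb->B1  d=-]

DIRTY = [0, 5]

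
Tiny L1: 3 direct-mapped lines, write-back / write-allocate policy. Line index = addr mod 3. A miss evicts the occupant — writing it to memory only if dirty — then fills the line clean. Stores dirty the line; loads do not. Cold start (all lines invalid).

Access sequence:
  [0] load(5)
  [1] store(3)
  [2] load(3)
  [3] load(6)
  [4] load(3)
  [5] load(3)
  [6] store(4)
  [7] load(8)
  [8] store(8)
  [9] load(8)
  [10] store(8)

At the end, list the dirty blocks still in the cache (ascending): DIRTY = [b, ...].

  0 | R B5 → L2 miss [-]
  1 | W B3 → L0 miss [D]
  2 | R B3 → L0 hit [D]
  3 | R B6 → L0 miss wb→B3 [-]
  4 | R B3 → L0 miss [-]
  5 | R B3 → L0 hit [-]
  6 | W B4 → L1 miss [D]
  7 | R B8 → L2 miss [-]
  8 | W B8 → L2 hit [D]
  9 | R B8 → L2 hit [D]
  10 | W B8 → L2 hit [D]

DIRTY = [4, 8]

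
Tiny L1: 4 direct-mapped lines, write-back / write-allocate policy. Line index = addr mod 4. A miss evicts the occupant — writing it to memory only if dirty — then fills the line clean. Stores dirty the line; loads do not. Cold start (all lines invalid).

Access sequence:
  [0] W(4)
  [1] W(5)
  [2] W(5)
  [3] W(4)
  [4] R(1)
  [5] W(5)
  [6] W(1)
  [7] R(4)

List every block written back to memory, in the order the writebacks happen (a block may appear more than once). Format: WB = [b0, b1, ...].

0: W B4 -> L0 miss  d=D]
1: W B5 -> L1 miss  d=D]
2: W B5 -> L1 hit  d=D]
3: W B4 -> L0 hit  d=D]
4: R B1 -> L1 miss wb->B5  d=-]
5: W B5 -> L1 miss  d=D]
6: W B1 -> L1 miss wb->B5  d=D]
7: R B4 -> L0 hit  d=D]

WB = [5, 5]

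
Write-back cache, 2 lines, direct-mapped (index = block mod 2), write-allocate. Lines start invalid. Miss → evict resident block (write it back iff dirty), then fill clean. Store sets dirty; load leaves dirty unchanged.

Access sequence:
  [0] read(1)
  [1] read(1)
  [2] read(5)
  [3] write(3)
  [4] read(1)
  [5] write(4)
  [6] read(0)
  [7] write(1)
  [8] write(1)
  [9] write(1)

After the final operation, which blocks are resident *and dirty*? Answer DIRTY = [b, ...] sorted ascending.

0: R B1 → L1 miss [-]
1: R B1 → L1 hit [-]
2: R B5 → L1 miss [-]
3: W B3 → L1 miss [D]
4: R B1 → L1 miss wb→B3 [-]
5: W B4 → L0 miss [D]
6: R B0 → L0 miss wb→B4 [-]
7: W B1 → L1 hit [D]
8: W B1 → L1 hit [D]
9: W B1 → L1 hit [D]

DIRTY = [1]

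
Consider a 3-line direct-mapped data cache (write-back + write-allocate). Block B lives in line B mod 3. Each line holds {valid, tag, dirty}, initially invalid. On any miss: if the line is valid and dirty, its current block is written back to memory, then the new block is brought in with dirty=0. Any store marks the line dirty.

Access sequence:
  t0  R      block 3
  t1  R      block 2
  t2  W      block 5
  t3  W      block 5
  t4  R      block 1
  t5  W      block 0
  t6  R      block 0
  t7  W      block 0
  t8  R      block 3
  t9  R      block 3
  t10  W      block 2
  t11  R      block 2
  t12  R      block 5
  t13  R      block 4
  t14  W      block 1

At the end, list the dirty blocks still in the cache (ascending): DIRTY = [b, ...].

0: R B3 -> L0 miss  d=-]
1: R B2 -> L2 miss  d=-]
2: W B5 -> L2 miss  d=D]
3: W B5 -> L2 hit  d=D]
4: R B1 -> L1 miss  d=-]
5: W B0 -> L0 miss  d=D]
6: R B0 -> L0 hit  d=D]
7: W B0 -> L0 hit  d=D]
8: R B3 -> L0 miss wb->B0  d=-]
9: R B3 -> L0 hit  d=-]
10: W B2 -> L2 miss wb->B5  d=D]
11: R B2 -> L2 hit  d=D]
12: R B5 -> L2 miss wb->B2  d=-]
13: R B4 -> L1 miss  d=-]
14: W B1 -> L1 miss  d=D]

DIRTY = [1]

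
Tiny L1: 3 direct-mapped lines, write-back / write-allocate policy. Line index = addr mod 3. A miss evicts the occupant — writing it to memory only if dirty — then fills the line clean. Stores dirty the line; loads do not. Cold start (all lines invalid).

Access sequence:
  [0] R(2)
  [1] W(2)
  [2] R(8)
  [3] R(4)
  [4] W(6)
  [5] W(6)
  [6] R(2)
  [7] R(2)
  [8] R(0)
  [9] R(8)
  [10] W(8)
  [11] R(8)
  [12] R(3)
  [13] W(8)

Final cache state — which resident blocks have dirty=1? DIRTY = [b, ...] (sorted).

0: R B2 -> L2 miss  d=-]
1: W B2 -> L2 hit  d=D]
2: R B8 -> L2 miss wb->B2  d=-]
3: R B4 -> L1 miss  d=-]
4: W B6 -> L0 miss  d=D]
5: W B6 -> L0 hit  d=D]
6: R B2 -> L2 miss  d=-]
7: R B2 -> L2 hit  d=-]
8: R B0 -> L0 miss wb->B6  d=-]
9: R B8 -> L2 miss  d=-]
10: W B8 -> L2 hit  d=D]
11: R B8 -> L2 hit  d=D]
12: R B3 -> L0 miss  d=-]
13: W B8 -> L2 hit  d=D]

DIRTY = [8]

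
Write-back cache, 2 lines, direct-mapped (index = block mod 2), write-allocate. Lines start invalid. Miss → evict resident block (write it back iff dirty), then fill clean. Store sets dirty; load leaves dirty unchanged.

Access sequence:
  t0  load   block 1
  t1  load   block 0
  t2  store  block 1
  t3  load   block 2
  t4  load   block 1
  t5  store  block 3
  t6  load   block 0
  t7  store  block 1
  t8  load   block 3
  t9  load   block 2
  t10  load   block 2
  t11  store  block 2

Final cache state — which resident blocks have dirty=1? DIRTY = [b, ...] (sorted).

DIRTY = [2]

0: R B1 -> L1 miss  d=-]
1: R B0 -> L0 miss  d=-]
2: W B1 -> L1 hit  d=D]
3: R B2 -> L0 miss  d=-]
4: R B1 -> L1 hit  d=D]
5: W B3 -> L1 miss wb->B1  d=D]
6: R B0 -> L0 miss  d=-]
7: W B1 -> L1 miss wb->B3  d=D]
8: R B3 -> L1 miss wb->B1  d=-]
9: R B2 -> L0 miss  d=-]
10: R B2 -> L0 hit  d=-]
11: W B2 -> L0 hit  d=D]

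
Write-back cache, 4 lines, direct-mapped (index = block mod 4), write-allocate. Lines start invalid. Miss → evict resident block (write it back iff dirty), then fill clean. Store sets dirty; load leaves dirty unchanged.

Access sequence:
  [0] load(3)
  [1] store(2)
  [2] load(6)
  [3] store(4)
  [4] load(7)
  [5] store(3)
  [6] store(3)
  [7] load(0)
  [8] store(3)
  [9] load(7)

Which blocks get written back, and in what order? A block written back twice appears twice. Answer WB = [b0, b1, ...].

0: R B3 → L3 miss [-]
1: W B2 → L2 miss [D]
2: R B6 → L2 miss wb→B2 [-]
3: W B4 → L0 miss [D]
4: R B7 → L3 miss [-]
5: W B3 → L3 miss [D]
6: W B3 → L3 hit [D]
7: R B0 → L0 miss wb→B4 [-]
8: W B3 → L3 hit [D]
9: R B7 → L3 miss wb→B3 [-]

WB = [2, 4, 3]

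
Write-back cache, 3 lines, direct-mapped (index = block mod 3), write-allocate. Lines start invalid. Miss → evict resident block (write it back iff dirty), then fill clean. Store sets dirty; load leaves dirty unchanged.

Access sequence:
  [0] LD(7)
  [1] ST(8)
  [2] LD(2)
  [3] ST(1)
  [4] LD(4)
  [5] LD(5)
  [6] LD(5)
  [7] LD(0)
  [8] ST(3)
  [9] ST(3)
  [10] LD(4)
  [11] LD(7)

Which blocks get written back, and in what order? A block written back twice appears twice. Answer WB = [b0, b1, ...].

WB = [8, 1]

0: R B7 -> L1 miss  d=-]
1: W B8 -> L2 miss  d=D]
2: R B2 -> L2 miss wb->B8  d=-]
3: W B1 -> L1 miss  d=D]
4: R B4 -> L1 miss wb->B1  d=-]
5: R B5 -> L2 miss  d=-]
6: R B5 -> L2 hit  d=-]
7: R B0 -> L0 miss  d=-]
8: W B3 -> L0 miss  d=D]
9: W B3 -> L0 hit  d=D]
10: R B4 -> L1 hit  d=-]
11: R B7 -> L1 miss  d=-]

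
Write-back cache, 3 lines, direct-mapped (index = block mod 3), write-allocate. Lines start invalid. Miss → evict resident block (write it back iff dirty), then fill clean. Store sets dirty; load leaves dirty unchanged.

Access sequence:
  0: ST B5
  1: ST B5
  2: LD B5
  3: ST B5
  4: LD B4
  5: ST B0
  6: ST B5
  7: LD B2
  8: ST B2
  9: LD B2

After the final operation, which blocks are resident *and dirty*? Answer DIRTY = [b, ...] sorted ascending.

0: W B5 → L2 miss [D]
1: W B5 → L2 hit [D]
2: R B5 → L2 hit [D]
3: W B5 → L2 hit [D]
4: R B4 → L1 miss [-]
5: W B0 → L0 miss [D]
6: W B5 → L2 hit [D]
7: R B2 → L2 miss wb→B5 [-]
8: W B2 → L2 hit [D]
9: R B2 → L2 hit [D]

DIRTY = [0, 2]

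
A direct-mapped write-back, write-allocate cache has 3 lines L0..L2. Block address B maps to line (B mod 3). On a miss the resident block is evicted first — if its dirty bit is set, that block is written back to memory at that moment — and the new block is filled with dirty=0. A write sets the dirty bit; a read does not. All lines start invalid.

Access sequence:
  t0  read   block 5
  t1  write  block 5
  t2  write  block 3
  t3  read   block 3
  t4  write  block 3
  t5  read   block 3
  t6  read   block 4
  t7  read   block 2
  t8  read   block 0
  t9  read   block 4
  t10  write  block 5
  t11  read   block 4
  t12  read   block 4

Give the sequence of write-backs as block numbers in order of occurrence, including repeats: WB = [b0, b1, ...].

0: R B5 → L2 miss [-]
1: W B5 → L2 hit [D]
2: W B3 → L0 miss [D]
3: R B3 → L0 hit [D]
4: W B3 → L0 hit [D]
5: R B3 → L0 hit [D]
6: R B4 → L1 miss [-]
7: R B2 → L2 miss wb→B5 [-]
8: R B0 → L0 miss wb→B3 [-]
9: R B4 → L1 hit [-]
10: W B5 → L2 miss [D]
11: R B4 → L1 hit [-]
12: R B4 → L1 hit [-]

WB = [5, 3]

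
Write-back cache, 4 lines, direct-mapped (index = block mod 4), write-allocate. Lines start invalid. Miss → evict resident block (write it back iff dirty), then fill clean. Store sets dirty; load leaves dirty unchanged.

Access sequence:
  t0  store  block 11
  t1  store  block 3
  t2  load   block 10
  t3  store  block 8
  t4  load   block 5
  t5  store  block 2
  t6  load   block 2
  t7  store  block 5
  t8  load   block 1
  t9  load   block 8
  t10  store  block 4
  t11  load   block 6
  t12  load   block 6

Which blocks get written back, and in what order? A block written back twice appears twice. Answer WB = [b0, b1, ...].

0: W B11 -> L3 miss  d=D]
1: W B3 -> L3 miss wb->B11  d=D]
2: R B10 -> L2 miss  d=-]
3: W B8 -> L0 miss  d=D]
4: R B5 -> L1 miss  d=-]
5: W B2 -> L2 miss  d=D]
6: R B2 -> L2 hit  d=D]
7: W B5 -> L1 hit  d=D]
8: R B1 -> L1 miss wb->B5  d=-]
9: R B8 -> L0 hit  d=D]
10: W B4 -> L0 miss wb->B8  d=D]
11: R B6 -> L2 miss wb->B2  d=-]
12: R B6 -> L2 hit  d=-]

WB = [11, 5, 8, 2]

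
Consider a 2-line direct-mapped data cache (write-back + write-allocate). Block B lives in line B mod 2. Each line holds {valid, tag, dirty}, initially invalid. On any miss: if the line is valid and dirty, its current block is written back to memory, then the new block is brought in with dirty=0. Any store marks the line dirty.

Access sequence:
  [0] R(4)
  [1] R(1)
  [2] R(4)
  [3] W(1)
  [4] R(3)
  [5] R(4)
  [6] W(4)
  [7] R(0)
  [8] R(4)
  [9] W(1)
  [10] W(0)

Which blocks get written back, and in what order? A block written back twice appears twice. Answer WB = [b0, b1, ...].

  0 | R B4 → L0 miss [-]
  1 | R B1 → L1 miss [-]
  2 | R B4 → L0 hit [-]
  3 | W B1 → L1 hit [D]
  4 | R B3 → L1 miss wb→B1 [-]
  5 | R B4 → L0 hit [-]
  6 | W B4 → L0 hit [D]
  7 | R B0 → L0 miss wb→B4 [-]
  8 | R B4 → L0 miss [-]
  9 | W B1 → L1 miss [D]
  10 | W B0 → L0 miss [D]

WB = [1, 4]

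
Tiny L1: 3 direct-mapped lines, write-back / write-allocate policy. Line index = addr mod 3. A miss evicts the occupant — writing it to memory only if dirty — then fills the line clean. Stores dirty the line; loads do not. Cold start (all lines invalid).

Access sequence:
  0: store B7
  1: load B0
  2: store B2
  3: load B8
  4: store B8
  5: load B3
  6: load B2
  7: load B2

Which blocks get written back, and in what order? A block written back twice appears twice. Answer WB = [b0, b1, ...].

WB = [2, 8]

  0 | W B7 → L1 miss [D]
  1 | R B0 → L0 miss [-]
  2 | W B2 → L2 miss [D]
  3 | R B8 → L2 miss wb→B2 [-]
  4 | W B8 → L2 hit [D]
  5 | R B3 → L0 miss [-]
  6 | R B2 → L2 miss wb→B8 [-]
  7 | R B2 → L2 hit [-]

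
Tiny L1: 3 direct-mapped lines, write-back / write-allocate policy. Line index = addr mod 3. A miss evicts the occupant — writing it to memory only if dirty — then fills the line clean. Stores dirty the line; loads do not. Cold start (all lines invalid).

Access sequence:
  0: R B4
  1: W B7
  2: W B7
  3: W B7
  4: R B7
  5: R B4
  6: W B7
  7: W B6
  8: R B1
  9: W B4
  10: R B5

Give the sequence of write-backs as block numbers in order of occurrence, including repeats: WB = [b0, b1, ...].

0: R B4 -> L1 miss  d=-]
1: W B7 -> L1 miss  d=D]
2: W B7 -> L1 hit  d=D]
3: W B7 -> L1 hit  d=D]
4: R B7 -> L1 hit  d=D]
5: R B4 -> L1 miss wb->B7  d=-]
6: W B7 -> L1 miss  d=D]
7: W B6 -> L0 miss  d=D]
8: R B1 -> L1 miss wb->B7  d=-]
9: W B4 -> L1 miss  d=D]
10: R B5 -> L2 miss  d=-]

WB = [7, 7]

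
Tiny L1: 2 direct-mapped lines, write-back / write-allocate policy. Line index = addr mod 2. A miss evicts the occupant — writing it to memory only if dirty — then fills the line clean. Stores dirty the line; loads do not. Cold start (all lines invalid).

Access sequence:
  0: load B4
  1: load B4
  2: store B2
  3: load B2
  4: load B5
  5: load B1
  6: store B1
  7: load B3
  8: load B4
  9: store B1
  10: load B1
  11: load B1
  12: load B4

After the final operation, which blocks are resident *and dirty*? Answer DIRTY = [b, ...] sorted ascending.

0: R B4 -> L0 miss  d=-]
1: R B4 -> L0 hit  d=-]
2: W B2 -> L0 miss  d=D]
3: R B2 -> L0 hit  d=D]
4: R B5 -> L1 miss  d=-]
5: R B1 -> L1 miss  d=-]
6: W B1 -> L1 hit  d=D]
7: R B3 -> L1 miss wb->B1  d=-]
8: R B4 -> L0 miss wb->B2  d=-]
9: W B1 -> L1 miss  d=D]
10: R B1 -> L1 hit  d=D]
11: R B1 -> L1 hit  d=D]
12: R B4 -> L0 hit  d=-]

DIRTY = [1]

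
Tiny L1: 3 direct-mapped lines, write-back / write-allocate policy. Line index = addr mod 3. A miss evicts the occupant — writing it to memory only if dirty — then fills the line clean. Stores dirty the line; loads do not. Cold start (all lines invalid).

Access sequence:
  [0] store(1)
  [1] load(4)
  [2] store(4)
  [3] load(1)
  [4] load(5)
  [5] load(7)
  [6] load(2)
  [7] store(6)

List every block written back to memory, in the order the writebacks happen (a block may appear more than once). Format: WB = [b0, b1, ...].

  0 | W B1 → L1 miss [D]
  1 | R B4 → L1 miss wb→B1 [-]
  2 | W B4 → L1 hit [D]
  3 | R B1 → L1 miss wb→B4 [-]
  4 | R B5 → L2 miss [-]
  5 | R B7 → L1 miss [-]
  6 | R B2 → L2 miss [-]
  7 | W B6 → L0 miss [D]

WB = [1, 4]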